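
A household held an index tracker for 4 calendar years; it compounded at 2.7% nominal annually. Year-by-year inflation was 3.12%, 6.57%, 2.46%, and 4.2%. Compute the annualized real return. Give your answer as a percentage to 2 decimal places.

Cumulative inflation factor: 1.0312 × 1.0657 × 1.0246 × 1.042 ≈ 1.17328.
Nominal growth factor: 1.11245. Real growth factor = 1.11245 / 1.17328 ≈ 0.94816.
Annualized: 0.94816^(1/4) − 1 ≈ -0.01322.

-1.32%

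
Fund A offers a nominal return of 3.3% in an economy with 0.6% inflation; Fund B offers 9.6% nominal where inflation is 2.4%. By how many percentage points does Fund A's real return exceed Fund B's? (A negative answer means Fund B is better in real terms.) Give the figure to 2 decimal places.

-4.35

Fund A real return: 1.033/1.006 − 1 = 2.684%.
Fund B real return: 1.096/1.024 − 1 = 7.031%.
Difference: 2.684 − 7.031 = -4.347 pp.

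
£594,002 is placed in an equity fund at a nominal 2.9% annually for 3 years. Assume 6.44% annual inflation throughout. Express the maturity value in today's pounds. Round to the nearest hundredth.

Nominal value at maturity: £594,002 × (1 + 2.9%)^3 ≈ £647,193.33.
Price-level factor over 3 years: (1 + 6.44%)^3 ≈ 1.2059091700.
Dividing the nominal maturity value by the price-level factor gives the value in today's money.

£536,684.97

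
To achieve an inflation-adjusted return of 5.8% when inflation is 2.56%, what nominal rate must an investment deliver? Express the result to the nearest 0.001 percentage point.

8.508%

By the Fisher equation, 1 + r_nom = (1 + 5.8%)(1 + 2.56%) = 1.058 × 1.0256 = 1.0850848.
So r_nom = 8.50848%.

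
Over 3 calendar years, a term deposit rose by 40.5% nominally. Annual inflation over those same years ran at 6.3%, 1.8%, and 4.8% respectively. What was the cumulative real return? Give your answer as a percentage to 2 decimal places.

23.89%

Cumulative inflation factor: 1.063 × 1.018 × 1.048 ≈ 1.13408.
Nominal growth factor: 1.40500. Real growth factor = 1.40500 / 1.13408 ≈ 1.23889.
Total real return ≈ 23.8894%.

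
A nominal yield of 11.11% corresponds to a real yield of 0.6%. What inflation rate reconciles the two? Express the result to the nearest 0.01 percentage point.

From (1+r_nom) = (1+r_real)(1+π), we get 1+π = (1 + 11.11%)/(1 + 0.6%) = 1.1111/1.006 ≈ 1.10447.
So π ≈ 10.4473%.

10.45%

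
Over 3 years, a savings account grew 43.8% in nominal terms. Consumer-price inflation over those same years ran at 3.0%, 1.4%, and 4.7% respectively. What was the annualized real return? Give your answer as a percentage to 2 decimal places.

Cumulative inflation factor: 1.030 × 1.014 × 1.047 ≈ 1.09351.
Nominal growth factor: 1.43800. Real growth factor = 1.43800 / 1.09351 ≈ 1.31503.
Annualized: 1.31503^(1/3) − 1 ≈ 0.09558.

9.56%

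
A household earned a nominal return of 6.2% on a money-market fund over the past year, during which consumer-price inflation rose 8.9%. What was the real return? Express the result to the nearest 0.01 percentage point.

Real return via the Fisher equation: (1 + 6.2%)/(1 + 8.9%) − 1 = 1.062/1.089 − 1 ≈ -0.02479.

-2.48%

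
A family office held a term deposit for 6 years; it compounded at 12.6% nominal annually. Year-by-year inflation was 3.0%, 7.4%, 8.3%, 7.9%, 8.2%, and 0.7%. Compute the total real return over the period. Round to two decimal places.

Cumulative inflation factor: 1.030 × 1.074 × 1.083 × 1.079 × 1.082 × 1.007 ≈ 1.40847.
Nominal growth factor: 2.03812. Real growth factor = 2.03812 / 1.40847 ≈ 1.44705.
Total real return ≈ 44.7046%.

44.70%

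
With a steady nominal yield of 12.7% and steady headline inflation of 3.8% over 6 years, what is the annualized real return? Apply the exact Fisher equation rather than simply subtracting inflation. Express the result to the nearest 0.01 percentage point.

8.57%

With constant rates the annual real return is the same each year: (1+12.7%)/(1+3.8%) − 1 = 0.08574.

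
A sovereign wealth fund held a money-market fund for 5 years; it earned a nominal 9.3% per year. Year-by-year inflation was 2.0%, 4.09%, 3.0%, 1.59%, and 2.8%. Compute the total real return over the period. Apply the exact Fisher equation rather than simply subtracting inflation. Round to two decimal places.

Cumulative inflation factor: 1.020 × 1.0409 × 1.030 × 1.0159 × 1.028 ≈ 1.14206.
Nominal growth factor: 1.55991. Real growth factor = 1.55991 / 1.14206 ≈ 1.36587.
Total real return ≈ 36.5873%.

36.59%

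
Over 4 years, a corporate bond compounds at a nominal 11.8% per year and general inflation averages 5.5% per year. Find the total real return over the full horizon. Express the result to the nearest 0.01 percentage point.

26.11%

The annual real rate is (1+11.8%)/(1+5.5%) − 1 = 5.9716%.
Compounded over 4 years: (1 + 0.059716)^4 − 1 ≈ 0.26112.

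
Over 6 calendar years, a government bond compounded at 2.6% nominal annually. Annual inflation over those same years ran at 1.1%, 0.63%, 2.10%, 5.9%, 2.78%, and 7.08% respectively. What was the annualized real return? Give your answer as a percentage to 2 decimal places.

-0.62%

Cumulative inflation factor: 1.011 × 1.0063 × 1.0210 × 1.059 × 1.0278 × 1.0708 ≈ 1.21065.
Nominal growth factor: 1.16650. Real growth factor = 1.16650 / 1.21065 ≈ 0.96353.
Annualized: 0.96353^(1/6) − 1 ≈ -0.00617.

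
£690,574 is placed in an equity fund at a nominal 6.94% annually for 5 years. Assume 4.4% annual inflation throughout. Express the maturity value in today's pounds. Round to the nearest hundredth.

Nominal value at maturity: £690,574 × (1 + 6.94%)^5 ≈ £965,853.20.
Price-level factor over 5 years: (1 + 4.4%)^5 ≈ 1.2402307454.
Dividing the nominal maturity value by the price-level factor gives the value in today's money.

£778,768.95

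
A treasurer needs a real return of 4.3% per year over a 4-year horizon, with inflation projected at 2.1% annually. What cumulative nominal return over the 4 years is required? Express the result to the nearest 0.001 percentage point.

Required annual nominal rate: (1+4.3%)(1+2.1%) − 1 = 6.4903%.
Cumulative over 4 years: (1 + 0.064903)^4 − 1 ≈ 0.28600.

28.600%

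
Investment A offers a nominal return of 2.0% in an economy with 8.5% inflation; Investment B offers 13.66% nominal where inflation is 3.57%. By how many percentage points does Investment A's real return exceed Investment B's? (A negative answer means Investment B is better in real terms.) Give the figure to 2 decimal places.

Investment A real return: 1.020/1.085 − 1 = -5.991%.
Investment B real return: 1.1366/1.0357 − 1 = 9.742%.
Difference: -5.991 − 9.742 = -15.733 pp.

-15.73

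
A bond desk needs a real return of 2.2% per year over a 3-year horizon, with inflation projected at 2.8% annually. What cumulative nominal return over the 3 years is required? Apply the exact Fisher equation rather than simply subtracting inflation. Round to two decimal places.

15.97%

Required annual nominal rate: (1+2.2%)(1+2.8%) − 1 = 5.0616%.
Cumulative over 3 years: (1 + 0.050616)^3 − 1 ≈ 0.15966.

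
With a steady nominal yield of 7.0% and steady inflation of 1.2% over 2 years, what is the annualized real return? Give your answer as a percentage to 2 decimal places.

5.73%

With constant rates the annual real return is the same each year: (1+7.0%)/(1+1.2%) − 1 = 0.05731.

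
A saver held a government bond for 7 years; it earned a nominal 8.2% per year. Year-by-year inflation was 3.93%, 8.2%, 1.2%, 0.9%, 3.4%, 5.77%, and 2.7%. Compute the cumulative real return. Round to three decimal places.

Cumulative inflation factor: 1.0393 × 1.082 × 1.012 × 1.009 × 1.034 × 1.0577 × 1.027 ≈ 1.28971.
Nominal growth factor: 1.73616. Real growth factor = 1.73616 / 1.28971 ≈ 1.34616.
Total real return ≈ 34.6162%.

34.616%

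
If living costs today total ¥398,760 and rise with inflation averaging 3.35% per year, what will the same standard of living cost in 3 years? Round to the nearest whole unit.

Cumulative price-level factor: (1+3.35%)^3 ≈ 1.1039043454.
Multiplying ¥398,760 by the price-level factor gives the future nominal sum.

¥440,193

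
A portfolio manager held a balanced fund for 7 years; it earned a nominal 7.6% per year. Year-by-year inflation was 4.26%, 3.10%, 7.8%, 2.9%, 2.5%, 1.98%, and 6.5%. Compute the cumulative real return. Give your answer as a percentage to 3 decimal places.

Cumulative inflation factor: 1.0426 × 1.0310 × 1.078 × 1.029 × 1.025 × 1.0198 × 1.065 ≈ 1.32739.
Nominal growth factor: 1.66988. Real growth factor = 1.66988 / 1.32739 ≈ 1.25802.
Total real return ≈ 25.8018%.

25.802%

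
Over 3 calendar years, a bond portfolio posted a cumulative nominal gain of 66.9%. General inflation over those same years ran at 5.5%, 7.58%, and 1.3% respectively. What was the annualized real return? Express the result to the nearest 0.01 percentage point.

Cumulative inflation factor: 1.055 × 1.0758 × 1.013 ≈ 1.14972.
Nominal growth factor: 1.66900. Real growth factor = 1.66900 / 1.14972 ≈ 1.45165.
Annualized: 1.45165^(1/3) − 1 ≈ 0.13228.

13.23%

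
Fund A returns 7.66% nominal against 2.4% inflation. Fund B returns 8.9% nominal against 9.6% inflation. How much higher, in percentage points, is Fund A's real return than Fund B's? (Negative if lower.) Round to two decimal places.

Fund A real return: 1.0766/1.024 − 1 = 5.137%.
Fund B real return: 1.089/1.096 − 1 = -0.639%.
Difference: 5.137 − (-0.639) = 5.776 pp.

5.78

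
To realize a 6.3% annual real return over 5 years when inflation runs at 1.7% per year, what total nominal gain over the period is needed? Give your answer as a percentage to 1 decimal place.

47.7%

Required annual nominal rate: (1+6.3%)(1+1.7%) − 1 = 8.1071%.
Cumulative over 5 years: (1 + 0.081071)^5 − 1 ≈ 0.47663.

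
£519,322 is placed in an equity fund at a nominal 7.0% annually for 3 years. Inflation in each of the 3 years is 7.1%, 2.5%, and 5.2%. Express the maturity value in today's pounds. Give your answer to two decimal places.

£550,882.50

Nominal value at maturity: £519,322 × (1 + 7.0%)^3 ≈ £636,191.78.
Price-level factor over 3 years: 1.071 × 1.025 × 1.052 = 1.1548593.
Dividing the nominal maturity value by the price-level factor gives the value in today's money.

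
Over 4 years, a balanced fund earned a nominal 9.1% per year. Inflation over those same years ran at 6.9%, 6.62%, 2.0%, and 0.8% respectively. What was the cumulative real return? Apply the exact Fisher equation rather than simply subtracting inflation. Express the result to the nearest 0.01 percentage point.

Cumulative inflation factor: 1.069 × 1.0662 × 1.020 × 1.008 ≈ 1.17186.
Nominal growth factor: 1.41677. Real growth factor = 1.41677 / 1.17186 ≈ 1.20899.
Total real return ≈ 20.8988%.

20.90%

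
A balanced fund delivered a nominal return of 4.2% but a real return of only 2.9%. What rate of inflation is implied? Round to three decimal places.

1.263%

From (1+r_nom) = (1+r_real)(1+π), we get 1+π = (1 + 4.2%)/(1 + 2.9%) = 1.042/1.029 ≈ 1.01263.
So π ≈ 1.2634%.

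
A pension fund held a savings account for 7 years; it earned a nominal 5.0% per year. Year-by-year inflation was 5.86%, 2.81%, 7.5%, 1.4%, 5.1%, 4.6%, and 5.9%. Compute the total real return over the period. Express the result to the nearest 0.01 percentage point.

Cumulative inflation factor: 1.0586 × 1.0281 × 1.075 × 1.014 × 1.051 × 1.046 × 1.059 ≈ 1.38116.
Nominal growth factor: 1.40710. Real growth factor = 1.40710 / 1.38116 ≈ 1.01878.
Total real return ≈ 1.8782%.

1.88%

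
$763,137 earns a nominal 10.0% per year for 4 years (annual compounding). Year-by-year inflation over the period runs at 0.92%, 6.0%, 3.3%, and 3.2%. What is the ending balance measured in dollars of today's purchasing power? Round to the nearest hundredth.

Nominal value at maturity: $763,137 × (1 + 10.0%)^4 ≈ $1,117,308.88.
Price-level factor over 4 years: 1.0092 × 1.060 × 1.033 × 1.032 ≈ 1.1404155381.
The maturity value deflated by that factor is the answer in today's purchasing power.

$979,738.39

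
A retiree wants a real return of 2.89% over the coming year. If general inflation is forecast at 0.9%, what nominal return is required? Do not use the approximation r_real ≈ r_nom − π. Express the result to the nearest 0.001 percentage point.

By the Fisher equation, 1 + r_nom = (1 + 2.89%)(1 + 0.9%) = 1.0289 × 1.009 = 1.0381601.
So r_nom = 3.81601%.

3.816%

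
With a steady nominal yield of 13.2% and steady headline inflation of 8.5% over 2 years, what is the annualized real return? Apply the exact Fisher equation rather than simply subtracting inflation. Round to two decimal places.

With constant rates the annual real return is the same each year: (1+13.2%)/(1+8.5%) − 1 = 0.04332.

4.33%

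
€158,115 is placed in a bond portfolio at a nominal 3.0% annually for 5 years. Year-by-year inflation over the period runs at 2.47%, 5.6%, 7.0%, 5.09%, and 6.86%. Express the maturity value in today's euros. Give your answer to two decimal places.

Nominal value at maturity: €158,115 × (1 + 3.0%)^5 ≈ €183,298.62.
Price-level factor over 5 years: 1.0247 × 1.056 × 1.070 × 1.0509 × 1.0686 ≈ 1.3002324303.
The maturity value deflated by that factor is the answer in today's purchasing power.

€140,973.73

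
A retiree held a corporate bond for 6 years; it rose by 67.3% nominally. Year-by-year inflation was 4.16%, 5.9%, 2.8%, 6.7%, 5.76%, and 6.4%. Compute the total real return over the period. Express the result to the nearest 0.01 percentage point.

22.88%

Cumulative inflation factor: 1.0416 × 1.059 × 1.028 × 1.067 × 1.0576 × 1.064 ≈ 1.36150.
Nominal growth factor: 1.67300. Real growth factor = 1.67300 / 1.36150 ≈ 1.22879.
Total real return ≈ 22.8792%.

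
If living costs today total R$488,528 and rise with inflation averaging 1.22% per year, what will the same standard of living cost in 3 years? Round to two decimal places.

R$506,627.15

Cumulative price-level factor: (1+1.22%)^3 ≈ 1.0370483358.
The nominal amount required is R$488,528 scaled up by that factor.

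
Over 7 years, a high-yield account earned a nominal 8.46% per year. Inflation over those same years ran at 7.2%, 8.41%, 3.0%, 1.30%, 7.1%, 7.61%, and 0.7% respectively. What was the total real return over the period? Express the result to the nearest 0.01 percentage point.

25.46%

Cumulative inflation factor: 1.072 × 1.0841 × 1.030 × 1.0130 × 1.071 × 1.0761 × 1.007 ≈ 1.40729.
Nominal growth factor: 1.76558. Real growth factor = 1.76558 / 1.40729 ≈ 1.25460.
Total real return ≈ 25.4599%.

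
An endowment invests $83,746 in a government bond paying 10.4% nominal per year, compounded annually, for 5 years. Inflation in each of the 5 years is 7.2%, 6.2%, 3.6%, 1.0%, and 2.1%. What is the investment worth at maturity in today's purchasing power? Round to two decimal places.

Nominal value at maturity: $83,746 × (1 + 10.4%)^5 ≈ $137,343.92.
Price-level factor over 5 years: 1.072 × 1.062 × 1.036 × 1.010 × 1.021 ≈ 1.2162592981.
Dividing the nominal maturity value by the price-level factor gives the value in today's money.

$112,923.22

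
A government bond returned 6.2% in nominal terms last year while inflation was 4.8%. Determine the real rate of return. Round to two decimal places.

Real return via the Fisher equation: (1 + 6.2%)/(1 + 4.8%) − 1 = 1.062/1.048 − 1 ≈ 0.01336.

1.34%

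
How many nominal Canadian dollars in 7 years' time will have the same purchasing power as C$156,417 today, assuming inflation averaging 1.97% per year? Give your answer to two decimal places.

C$179,304.38

Cumulative price-level factor: (1+1.97%)^7 ≈ 1.1463228123.
The nominal amount required is C$156,417 scaled up by that factor.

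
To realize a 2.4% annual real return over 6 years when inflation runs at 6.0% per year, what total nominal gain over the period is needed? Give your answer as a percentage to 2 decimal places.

63.54%

Required annual nominal rate: (1+2.4%)(1+6.0%) − 1 = 8.544%.
Cumulative over 6 years: (1 + 0.08544)^6 − 1 ≈ 0.63544.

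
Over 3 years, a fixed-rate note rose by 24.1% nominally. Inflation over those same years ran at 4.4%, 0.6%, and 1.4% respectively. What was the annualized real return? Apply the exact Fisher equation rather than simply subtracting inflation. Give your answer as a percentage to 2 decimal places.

Cumulative inflation factor: 1.044 × 1.006 × 1.014 ≈ 1.06497.
Nominal growth factor: 1.24100. Real growth factor = 1.24100 / 1.06497 ≈ 1.16529.
Annualized: 1.16529^(1/3) − 1 ≈ 0.05231.

5.23%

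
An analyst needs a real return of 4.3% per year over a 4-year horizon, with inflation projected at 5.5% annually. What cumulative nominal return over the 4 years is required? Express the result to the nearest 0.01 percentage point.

Required annual nominal rate: (1+4.3%)(1+5.5%) − 1 = 10.0365%.
Cumulative over 4 years: (1 + 0.100365)^4 − 1 ≈ 0.46604.

46.60%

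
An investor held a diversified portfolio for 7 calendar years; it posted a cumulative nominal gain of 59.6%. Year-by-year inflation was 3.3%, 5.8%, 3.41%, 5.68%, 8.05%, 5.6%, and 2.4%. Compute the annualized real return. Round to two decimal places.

Cumulative inflation factor: 1.033 × 1.058 × 1.0341 × 1.0568 × 1.0805 × 1.056 × 1.024 ≈ 1.39550.
Nominal growth factor: 1.59600. Real growth factor = 1.59600 / 1.39550 ≈ 1.14368.
Annualized: 1.14368^(1/7) − 1 ≈ 0.01936.

1.94%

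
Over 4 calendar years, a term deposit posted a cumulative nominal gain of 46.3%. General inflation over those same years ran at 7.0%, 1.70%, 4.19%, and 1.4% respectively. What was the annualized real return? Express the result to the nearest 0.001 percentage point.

Cumulative inflation factor: 1.070 × 1.0170 × 1.0419 × 1.014 ≈ 1.14966.
Nominal growth factor: 1.46300. Real growth factor = 1.46300 / 1.14966 ≈ 1.27255.
Annualized: 1.27255^(1/4) − 1 ≈ 0.06211.

6.211%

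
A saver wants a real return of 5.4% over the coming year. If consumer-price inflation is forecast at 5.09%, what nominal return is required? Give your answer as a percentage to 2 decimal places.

10.76%

By the Fisher equation, 1 + r_nom = (1 + 5.4%)(1 + 5.09%) = 1.054 × 1.0509 = 1.1076486.
So r_nom = 10.76486%.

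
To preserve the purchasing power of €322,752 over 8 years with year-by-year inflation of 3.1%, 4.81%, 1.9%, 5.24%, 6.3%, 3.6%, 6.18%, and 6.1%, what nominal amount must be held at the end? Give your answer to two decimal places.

Cumulative price-level factor: 1.031 × 1.0481 × 1.019 × 1.0524 × 1.063 × 1.036 × 1.0618 × 1.061 ≈ 1.4376975562.
Multiplying €322,752 by the price-level factor gives the future nominal sum.

€464,019.76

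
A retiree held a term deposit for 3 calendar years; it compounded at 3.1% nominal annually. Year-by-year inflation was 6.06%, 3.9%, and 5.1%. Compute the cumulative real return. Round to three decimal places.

-5.375%

Cumulative inflation factor: 1.0606 × 1.039 × 1.051 ≈ 1.15816.
Nominal growth factor: 1.09591. Real growth factor = 1.09591 / 1.15816 ≈ 0.94625.
Total real return ≈ -5.3750%.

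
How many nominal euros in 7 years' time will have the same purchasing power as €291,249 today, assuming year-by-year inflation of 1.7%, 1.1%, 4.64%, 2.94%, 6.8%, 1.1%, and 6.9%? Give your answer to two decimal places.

Cumulative price-level factor: 1.017 × 1.011 × 1.0464 × 1.0294 × 1.068 × 1.011 × 1.069 ≈ 1.2783627782.
The nominal amount required is €291,249 scaled up by that factor.

€372,321.88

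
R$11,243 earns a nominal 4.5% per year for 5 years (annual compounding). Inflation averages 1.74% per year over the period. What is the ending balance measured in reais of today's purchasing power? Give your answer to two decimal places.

R$12,853.01

Nominal value at maturity: R$11,243 × (1 + 4.5%)^5 ≈ R$14,010.82.
Price-level factor over 5 years: (1 + 1.74%)^5 ≈ 1.0900807402.
The maturity value deflated by that factor is the answer in today's purchasing power.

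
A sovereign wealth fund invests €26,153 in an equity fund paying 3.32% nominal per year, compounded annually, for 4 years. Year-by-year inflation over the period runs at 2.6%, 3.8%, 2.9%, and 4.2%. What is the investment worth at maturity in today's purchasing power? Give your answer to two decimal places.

€26,099.45

Nominal value at maturity: €26,153 × (1 + 3.32%)^4 ≈ €29,802.94.
Price-level factor over 4 years: 1.026 × 1.038 × 1.029 × 1.042 ≈ 1.1418993034.
Dividing the nominal maturity value by the price-level factor gives the value in today's money.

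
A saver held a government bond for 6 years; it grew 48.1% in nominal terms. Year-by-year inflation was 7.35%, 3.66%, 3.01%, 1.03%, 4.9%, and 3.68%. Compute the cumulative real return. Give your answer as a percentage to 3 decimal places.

17.582%

Cumulative inflation factor: 1.0735 × 1.0366 × 1.0301 × 1.0103 × 1.049 × 1.0368 ≈ 1.25954.
Nominal growth factor: 1.48100. Real growth factor = 1.48100 / 1.25954 ≈ 1.17582.
Total real return ≈ 17.5822%.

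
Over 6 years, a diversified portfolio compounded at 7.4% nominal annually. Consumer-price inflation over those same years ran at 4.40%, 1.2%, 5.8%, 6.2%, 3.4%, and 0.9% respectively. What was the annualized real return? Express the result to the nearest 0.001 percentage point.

3.638%

Cumulative inflation factor: 1.0440 × 1.012 × 1.058 × 1.062 × 1.034 × 1.009 ≈ 1.23852.
Nominal growth factor: 1.53471. Real growth factor = 1.53471 / 1.23852 ≈ 1.23915.
Annualized: 1.23915^(1/6) − 1 ≈ 0.03638.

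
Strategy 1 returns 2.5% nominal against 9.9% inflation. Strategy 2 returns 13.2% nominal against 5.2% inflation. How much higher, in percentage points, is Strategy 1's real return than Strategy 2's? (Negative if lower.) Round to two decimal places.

-14.34

Strategy 1 real return: 1.025/1.099 − 1 = -6.733%.
Strategy 2 real return: 1.132/1.052 − 1 = 7.605%.
Difference: -6.733 − 7.605 = -14.338 pp.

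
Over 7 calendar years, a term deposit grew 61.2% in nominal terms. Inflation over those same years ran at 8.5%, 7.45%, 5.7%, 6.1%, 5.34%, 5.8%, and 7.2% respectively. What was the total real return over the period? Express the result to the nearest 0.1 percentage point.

3.2%

Cumulative inflation factor: 1.085 × 1.0745 × 1.057 × 1.061 × 1.0534 × 1.058 × 1.072 ≈ 1.56207.
Nominal growth factor: 1.61200. Real growth factor = 1.61200 / 1.56207 ≈ 1.03196.
Total real return ≈ 3.1964%.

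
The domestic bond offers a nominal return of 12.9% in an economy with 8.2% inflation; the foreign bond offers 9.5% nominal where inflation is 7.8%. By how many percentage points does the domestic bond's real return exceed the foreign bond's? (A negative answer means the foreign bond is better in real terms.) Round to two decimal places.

2.77

The domestic bond real return: 1.129/1.082 − 1 = 4.344%.
The foreign bond real return: 1.095/1.078 − 1 = 1.577%.
Difference: 4.344 − 1.577 = 2.767 pp.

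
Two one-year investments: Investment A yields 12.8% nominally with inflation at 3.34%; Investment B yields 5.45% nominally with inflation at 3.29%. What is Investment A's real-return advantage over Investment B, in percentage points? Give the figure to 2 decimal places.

Investment A real return: 1.128/1.0334 − 1 = 9.154%.
Investment B real return: 1.0545/1.0329 − 1 = 2.091%.
Difference: 9.154 − 2.091 = 7.063 pp.

7.06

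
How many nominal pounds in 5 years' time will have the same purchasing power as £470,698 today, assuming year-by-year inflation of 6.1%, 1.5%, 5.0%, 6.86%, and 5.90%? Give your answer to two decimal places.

Cumulative price-level factor: 1.061 × 1.015 × 1.050 × 1.0686 × 1.0590 ≈ 1.2796224628.
The nominal amount required is £470,698 scaled up by that factor.

£602,315.73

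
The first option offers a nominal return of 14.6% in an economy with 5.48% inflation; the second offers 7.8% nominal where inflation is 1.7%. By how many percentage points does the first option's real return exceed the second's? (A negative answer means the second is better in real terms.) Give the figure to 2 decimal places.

The first option real return: 1.146/1.0548 − 1 = 8.646%.
The second real return: 1.078/1.017 − 1 = 5.998%.
Difference: 8.646 − 5.998 = 2.648 pp.

2.65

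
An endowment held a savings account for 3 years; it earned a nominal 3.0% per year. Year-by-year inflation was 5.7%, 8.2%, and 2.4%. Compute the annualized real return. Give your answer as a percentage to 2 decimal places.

-2.28%

Cumulative inflation factor: 1.057 × 1.082 × 1.024 ≈ 1.17112.
Nominal growth factor: 1.09273. Real growth factor = 1.09273 / 1.17112 ≈ 0.93306.
Annualized: 0.93306^(1/3) − 1 ≈ -0.02283.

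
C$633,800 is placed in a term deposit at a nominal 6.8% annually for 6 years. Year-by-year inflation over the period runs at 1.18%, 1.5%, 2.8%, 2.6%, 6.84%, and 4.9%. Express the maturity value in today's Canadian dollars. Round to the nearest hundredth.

Nominal value at maturity: C$633,800 × (1 + 6.8%)^6 ≈ C$940,545.37.
Price-level factor over 6 years: 1.0118 × 1.015 × 1.028 × 1.026 × 1.0684 × 1.049 ≈ 1.2139772841.
The maturity value deflated by that factor is the answer in today's purchasing power.

C$774,763.57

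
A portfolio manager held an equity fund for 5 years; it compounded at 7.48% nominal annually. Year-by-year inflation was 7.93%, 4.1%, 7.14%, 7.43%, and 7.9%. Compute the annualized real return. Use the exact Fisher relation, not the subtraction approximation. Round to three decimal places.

0.552%

Cumulative inflation factor: 1.0793 × 1.041 × 1.0714 × 1.0743 × 1.079 ≈ 1.39538.
Nominal growth factor: 1.43429. Real growth factor = 1.43429 / 1.39538 ≈ 1.02789.
Annualized: 1.02789^(1/5) − 1 ≈ 0.00552.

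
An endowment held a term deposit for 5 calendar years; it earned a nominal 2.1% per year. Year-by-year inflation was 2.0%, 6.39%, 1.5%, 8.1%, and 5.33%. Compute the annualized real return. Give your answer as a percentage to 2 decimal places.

-2.42%

Cumulative inflation factor: 1.020 × 1.0639 × 1.015 × 1.081 × 1.0533 ≈ 1.25414.
Nominal growth factor: 1.10950. Real growth factor = 1.10950 / 1.25414 ≈ 0.88468.
Annualized: 0.88468^(1/5) − 1 ≈ -0.02421.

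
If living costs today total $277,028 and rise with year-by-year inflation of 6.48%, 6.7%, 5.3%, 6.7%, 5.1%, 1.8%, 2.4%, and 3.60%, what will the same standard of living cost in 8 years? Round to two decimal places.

$401,383.14

Cumulative price-level factor: 1.0648 × 1.067 × 1.053 × 1.067 × 1.051 × 1.018 × 1.024 × 1.0360 ≈ 1.4488901454.
The nominal amount required is $277,028 scaled up by that factor.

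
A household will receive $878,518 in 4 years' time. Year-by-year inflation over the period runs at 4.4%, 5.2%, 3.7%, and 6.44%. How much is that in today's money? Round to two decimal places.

$724,687.56

Price-level factor over 4 years: 1.044 × 1.052 × 1.037 × 1.0644 ≈ 1.2122714038.
Purchasing power today: $878,518 divided by that factor.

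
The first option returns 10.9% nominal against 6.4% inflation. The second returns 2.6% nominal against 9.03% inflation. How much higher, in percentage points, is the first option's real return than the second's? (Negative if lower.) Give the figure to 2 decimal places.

The first option real return: 1.109/1.064 − 1 = 4.229%.
The second real return: 1.026/1.0903 − 1 = -5.897%.
Difference: 4.229 − (-5.897) = 10.126 pp.

10.13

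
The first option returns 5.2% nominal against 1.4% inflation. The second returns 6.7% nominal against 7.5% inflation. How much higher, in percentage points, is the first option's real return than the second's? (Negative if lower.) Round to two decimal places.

4.49

The first option real return: 1.052/1.014 − 1 = 3.748%.
The second real return: 1.067/1.075 − 1 = -0.744%.
Difference: 3.748 − (-0.744) = 4.492 pp.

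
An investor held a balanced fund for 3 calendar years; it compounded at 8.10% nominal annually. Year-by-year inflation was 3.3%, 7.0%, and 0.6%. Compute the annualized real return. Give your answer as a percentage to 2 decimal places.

4.34%

Cumulative inflation factor: 1.033 × 1.070 × 1.006 ≈ 1.11194.
Nominal growth factor: 1.26321. Real growth factor = 1.26321 / 1.11194 ≈ 1.13604.
Annualized: 1.13604^(1/3) − 1 ≈ 0.04343.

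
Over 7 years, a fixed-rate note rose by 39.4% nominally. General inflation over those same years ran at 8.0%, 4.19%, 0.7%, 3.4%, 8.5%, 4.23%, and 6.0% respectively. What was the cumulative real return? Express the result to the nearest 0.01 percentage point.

-0.75%

Cumulative inflation factor: 1.080 × 1.0419 × 1.007 × 1.034 × 1.085 × 1.0423 × 1.060 ≈ 1.40452.
Nominal growth factor: 1.39400. Real growth factor = 1.39400 / 1.40452 ≈ 0.99251.
Total real return ≈ -0.7491%.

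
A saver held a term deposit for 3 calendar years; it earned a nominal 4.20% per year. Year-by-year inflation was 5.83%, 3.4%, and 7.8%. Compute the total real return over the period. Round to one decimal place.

-4.1%

Cumulative inflation factor: 1.0583 × 1.034 × 1.078 ≈ 1.17964.
Nominal growth factor: 1.13137. Real growth factor = 1.13137 / 1.17964 ≈ 0.95908.
Total real return ≈ -4.0919%.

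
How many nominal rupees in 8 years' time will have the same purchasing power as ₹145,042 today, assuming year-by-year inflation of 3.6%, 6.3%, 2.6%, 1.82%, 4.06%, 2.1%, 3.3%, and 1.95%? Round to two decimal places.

Cumulative price-level factor: 1.036 × 1.063 × 1.026 × 1.0182 × 1.0406 × 1.021 × 1.033 × 1.0195 ≈ 1.2872727880.
The nominal amount required is ₹145,042 scaled up by that factor.

₹186,708.62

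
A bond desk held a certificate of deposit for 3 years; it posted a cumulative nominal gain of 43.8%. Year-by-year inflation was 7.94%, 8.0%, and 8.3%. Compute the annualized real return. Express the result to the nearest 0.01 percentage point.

4.43%

Cumulative inflation factor: 1.0794 × 1.080 × 1.083 ≈ 1.26251.
Nominal growth factor: 1.43800. Real growth factor = 1.43800 / 1.26251 ≈ 1.13900.
Annualized: 1.13900^(1/3) − 1 ≈ 0.04434.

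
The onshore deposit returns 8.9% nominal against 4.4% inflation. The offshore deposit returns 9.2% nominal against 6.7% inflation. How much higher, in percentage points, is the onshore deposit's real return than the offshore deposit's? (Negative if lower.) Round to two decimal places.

The onshore deposit real return: 1.089/1.044 − 1 = 4.310%.
The offshore deposit real return: 1.092/1.067 − 1 = 2.343%.
Difference: 4.310 − 2.343 = 1.967 pp.

1.97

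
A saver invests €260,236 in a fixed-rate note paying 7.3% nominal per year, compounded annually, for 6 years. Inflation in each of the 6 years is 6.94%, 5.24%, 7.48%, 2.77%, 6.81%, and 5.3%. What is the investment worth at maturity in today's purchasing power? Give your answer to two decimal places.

Nominal value at maturity: €260,236 × (1 + 7.3%)^6 ≈ €397,160.19.
Price-level factor over 6 years: 1.0694 × 1.0524 × 1.0748 × 1.0277 × 1.0681 × 1.053 ≈ 1.3981549987.
Dividing the nominal maturity value by the price-level factor gives the value in today's money.

€284,060.20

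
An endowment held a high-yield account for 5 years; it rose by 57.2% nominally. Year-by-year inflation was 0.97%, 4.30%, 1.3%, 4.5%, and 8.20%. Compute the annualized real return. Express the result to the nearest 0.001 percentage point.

5.440%

Cumulative inflation factor: 1.0097 × 1.0430 × 1.013 × 1.045 × 1.0820 ≈ 1.20623.
Nominal growth factor: 1.57200. Real growth factor = 1.57200 / 1.20623 ≈ 1.30324.
Annualized: 1.30324^(1/5) − 1 ≈ 0.05440.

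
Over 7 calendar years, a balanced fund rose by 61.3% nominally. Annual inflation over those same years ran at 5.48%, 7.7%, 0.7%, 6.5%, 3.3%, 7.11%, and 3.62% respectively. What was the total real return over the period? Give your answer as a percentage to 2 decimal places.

Cumulative inflation factor: 1.0548 × 1.077 × 1.007 × 1.065 × 1.033 × 1.0711 × 1.0362 ≈ 1.39681.
Nominal growth factor: 1.61300. Real growth factor = 1.61300 / 1.39681 ≈ 1.15477.
Total real return ≈ 15.4770%.

15.48%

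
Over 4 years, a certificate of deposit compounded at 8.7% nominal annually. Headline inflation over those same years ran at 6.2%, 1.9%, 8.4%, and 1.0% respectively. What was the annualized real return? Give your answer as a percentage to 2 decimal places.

Cumulative inflation factor: 1.062 × 1.019 × 1.084 × 1.010 ≈ 1.18481.
Nominal growth factor: 1.39611. Real growth factor = 1.39611 / 1.18481 ≈ 1.17834.
Annualized: 1.17834^(1/4) − 1 ≈ 0.04188.

4.19%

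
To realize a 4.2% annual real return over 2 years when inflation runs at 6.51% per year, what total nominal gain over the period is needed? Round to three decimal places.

23.173%

Required annual nominal rate: (1+4.2%)(1+6.51%) − 1 = 10.98342%.
Cumulative over 2 years: (1 + 0.1098342)^2 − 1 ≈ 0.23173.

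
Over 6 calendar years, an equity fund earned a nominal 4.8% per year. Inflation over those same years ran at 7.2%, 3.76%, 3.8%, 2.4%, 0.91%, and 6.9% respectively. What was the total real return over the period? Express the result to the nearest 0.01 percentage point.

Cumulative inflation factor: 1.072 × 1.0376 × 1.038 × 1.024 × 1.0091 × 1.069 ≈ 1.27536.
Nominal growth factor: 1.32485. Real growth factor = 1.32485 / 1.27536 ≈ 1.03880.
Total real return ≈ 3.8804%.

3.88%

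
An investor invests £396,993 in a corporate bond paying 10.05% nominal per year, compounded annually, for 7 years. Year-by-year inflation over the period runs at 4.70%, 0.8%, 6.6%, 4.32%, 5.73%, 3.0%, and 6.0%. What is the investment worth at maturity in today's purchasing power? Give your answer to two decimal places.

£572,848.60

Nominal value at maturity: £396,993 × (1 + 10.05%)^7 ≈ £776,091.95.
Price-level factor over 7 years: 1.0470 × 1.008 × 1.066 × 1.0432 × 1.0573 × 1.030 × 1.060 ≈ 1.3547941698.
The maturity value deflated by that factor is the answer in today's purchasing power.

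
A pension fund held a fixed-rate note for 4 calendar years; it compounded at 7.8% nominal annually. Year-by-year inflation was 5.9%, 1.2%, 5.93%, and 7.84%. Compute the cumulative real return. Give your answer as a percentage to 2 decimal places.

10.31%

Cumulative inflation factor: 1.059 × 1.012 × 1.0593 × 1.0784 ≈ 1.22426.
Nominal growth factor: 1.35044. Real growth factor = 1.35044 / 1.22426 ≈ 1.10306.
Total real return ≈ 10.3061%.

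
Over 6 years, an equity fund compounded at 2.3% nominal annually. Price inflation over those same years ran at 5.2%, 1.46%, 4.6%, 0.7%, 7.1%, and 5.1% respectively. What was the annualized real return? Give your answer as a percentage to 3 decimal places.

-1.637%

Cumulative inflation factor: 1.052 × 1.0146 × 1.046 × 1.007 × 1.071 × 1.051 ≈ 1.26551.
Nominal growth factor: 1.14618. Real growth factor = 1.14618 / 1.26551 ≈ 0.90571.
Annualized: 0.90571^(1/6) − 1 ≈ -0.01637.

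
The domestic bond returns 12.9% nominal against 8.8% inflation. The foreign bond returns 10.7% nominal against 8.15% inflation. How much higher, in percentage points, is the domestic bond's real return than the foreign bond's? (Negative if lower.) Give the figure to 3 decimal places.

The domestic bond real return: 1.129/1.088 − 1 = 3.7684%.
The foreign bond real return: 1.107/1.0815 − 1 = 2.3578%.
Difference: 3.7684 − 2.3578 = 1.4106 pp.

1.411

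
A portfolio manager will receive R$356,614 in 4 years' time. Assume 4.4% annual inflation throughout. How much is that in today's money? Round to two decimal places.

Price-level factor over 4 years: (1 + 4.4%)^4 ≈ 1.1879604841.
Purchasing power today: R$356,614 divided by that factor.

R$300,190.12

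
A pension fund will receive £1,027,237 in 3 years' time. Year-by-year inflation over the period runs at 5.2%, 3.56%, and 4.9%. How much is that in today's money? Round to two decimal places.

£898,850.33

Price-level factor over 3 years: 1.052 × 1.0356 × 1.049 = 1.1428343088.
Purchasing power today: £1,027,237 divided by that factor.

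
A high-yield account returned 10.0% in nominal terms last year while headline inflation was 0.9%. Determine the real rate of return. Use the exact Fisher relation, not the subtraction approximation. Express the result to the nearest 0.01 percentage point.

Real return via the Fisher equation: (1 + 10.0%)/(1 + 0.9%) − 1 = 1.100/1.009 − 1 ≈ 0.09019.

9.02%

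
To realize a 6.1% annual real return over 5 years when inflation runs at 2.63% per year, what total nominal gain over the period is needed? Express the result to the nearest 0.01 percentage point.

53.09%

Required annual nominal rate: (1+6.1%)(1+2.63%) − 1 = 8.89043%.
Cumulative over 5 years: (1 + 0.0889043)^5 − 1 ≈ 0.53091.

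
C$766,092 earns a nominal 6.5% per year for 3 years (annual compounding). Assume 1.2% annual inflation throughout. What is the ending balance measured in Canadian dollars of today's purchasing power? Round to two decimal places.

Nominal value at maturity: C$766,092 × (1 + 6.5%)^3 ≈ C$925,400.54.
Price-level factor over 3 years: (1 + 1.2%)^3 = 1.036433728.
Dividing the nominal maturity value by the price-level factor gives the value in today's money.

C$892,869.96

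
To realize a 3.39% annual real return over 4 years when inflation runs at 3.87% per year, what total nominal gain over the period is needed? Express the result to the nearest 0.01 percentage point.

Required annual nominal rate: (1+3.39%)(1+3.87%) − 1 = 7.391193%.
Cumulative over 4 years: (1 + 0.07391193)^4 − 1 ≈ 0.33007.

33.01%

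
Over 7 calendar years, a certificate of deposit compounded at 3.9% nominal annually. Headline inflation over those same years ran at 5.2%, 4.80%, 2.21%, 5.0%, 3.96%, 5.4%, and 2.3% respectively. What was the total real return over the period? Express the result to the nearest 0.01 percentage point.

-1.45%

Cumulative inflation factor: 1.052 × 1.0480 × 1.0221 × 1.050 × 1.0396 × 1.054 × 1.023 ≈ 1.32630.
Nominal growth factor: 1.30710. Real growth factor = 1.30710 / 1.32630 ≈ 0.98552.
Total real return ≈ -1.4477%.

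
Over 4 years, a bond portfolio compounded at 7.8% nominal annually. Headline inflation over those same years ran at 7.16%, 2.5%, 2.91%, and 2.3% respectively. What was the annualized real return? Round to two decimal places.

3.96%

Cumulative inflation factor: 1.0716 × 1.025 × 1.0291 × 1.023 ≈ 1.15635.
Nominal growth factor: 1.35044. Real growth factor = 1.35044 / 1.15635 ≈ 1.16785.
Annualized: 1.16785^(1/4) − 1 ≈ 0.03955.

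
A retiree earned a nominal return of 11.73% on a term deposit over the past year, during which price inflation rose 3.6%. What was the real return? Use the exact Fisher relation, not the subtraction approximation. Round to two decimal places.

7.85%

Real return via the Fisher equation: (1 + 11.73%)/(1 + 3.6%) − 1 = 1.1173/1.036 − 1 ≈ 0.07847.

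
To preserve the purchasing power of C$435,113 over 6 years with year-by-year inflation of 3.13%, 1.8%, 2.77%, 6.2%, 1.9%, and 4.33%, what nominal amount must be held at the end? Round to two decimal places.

C$530,040.58

Cumulative price-level factor: 1.0313 × 1.018 × 1.0277 × 1.062 × 1.019 × 1.0433 ≈ 1.2181676453.
Multiplying C$435,113 by the price-level factor gives the future nominal sum.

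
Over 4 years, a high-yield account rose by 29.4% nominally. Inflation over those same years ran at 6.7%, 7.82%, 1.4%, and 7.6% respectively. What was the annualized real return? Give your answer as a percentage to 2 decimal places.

0.76%

Cumulative inflation factor: 1.067 × 1.0782 × 1.014 × 1.076 ≈ 1.25520.
Nominal growth factor: 1.29400. Real growth factor = 1.29400 / 1.25520 ≈ 1.03091.
Annualized: 1.03091^(1/4) − 1 ≈ 0.00764.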